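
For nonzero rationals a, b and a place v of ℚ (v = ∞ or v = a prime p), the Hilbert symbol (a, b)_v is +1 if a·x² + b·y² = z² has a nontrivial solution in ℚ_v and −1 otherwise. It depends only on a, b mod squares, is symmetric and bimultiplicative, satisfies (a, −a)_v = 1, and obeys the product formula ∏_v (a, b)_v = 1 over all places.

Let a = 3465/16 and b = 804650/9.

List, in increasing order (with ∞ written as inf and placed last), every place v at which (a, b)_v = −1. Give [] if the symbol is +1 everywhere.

[7, 11]

Mod squares: a ≡ 385, b ≡ 266. Check v ∈ {∞, 2, 3, 5, 7, 11, 19}.
v=3: a=3^2·(≡1), b=3^-2·(≡2) mod 3; (1|3)=+1, (2|3)=-1; (−1)^{2·-2·1}·(+1)^-2·(-1)^2 = +1.
v=7: a=7^1·(≡6), b=7^1·(≡5) mod 7; (6|7)=-1, (5|7)=-1; (−1)^{1·1·3}·(-1)^1·(-1)^1 = -1.
v=5: a=5^1·(≡3), b=5^2·(≡4) mod 5; (3|5)=-1, (4|5)=+1; (−1)^{1·2·2}·(-1)^2·(+1)^1 = +1.
v=∞: 385 > 0 and 266 > 0  ⇒  (a,b)_∞ = +1.
v=19: a=19^0·(≡4), b=19^1·(≡2) mod 19; (4|19)=+1, (2|19)=-1; (−1)^{0·1·9}·(+1)^1·(-1)^0 = +1.
v=11: a=11^1·(≡8), b=11^2·(≡8) mod 11; (8|11)=-1, (8|11)=-1; (−1)^{1·2·5}·(-1)^2·(-1)^1 = -1.
v=2: v_2(a)=-4, v_2(b)=1; units ≡ 1, 5 (mod 8); ε·ε+αω+βω = 0·0+-4·1+1·0 ≡ 0  ⇒  (a,b)_2 = +1.
Ram(385, 266) = {7, 11}; no ℚ_7-point on the conic.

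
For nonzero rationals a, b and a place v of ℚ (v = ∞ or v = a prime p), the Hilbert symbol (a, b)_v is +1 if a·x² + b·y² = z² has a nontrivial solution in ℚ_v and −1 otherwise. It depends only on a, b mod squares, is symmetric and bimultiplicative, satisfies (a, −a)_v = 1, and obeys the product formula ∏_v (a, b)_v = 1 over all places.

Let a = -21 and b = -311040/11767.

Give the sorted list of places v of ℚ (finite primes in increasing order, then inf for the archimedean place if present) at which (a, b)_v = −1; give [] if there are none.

Mod squares: a ≡ -21, b ≡ -105. Check v ∈ {∞, 2, 3, 5, 7, 41}.
v=2: v_2(a)=0, v_2(b)=8; units ≡ 3, 7 (mod 8); ε·ε+αω+βω = 1·1+0·0+8·1 ≡ 1  ⇒  (a,b)_2 = -1.
v=7: a=7^1·(≡4), b=7^-1·(≡5) mod 7; (4|7)=+1, (5|7)=-1; (−1)^{1·-1·3}·(+1)^-1·(-1)^1 = +1.
v=5: a=5^0·(≡4), b=5^1·(≡1) mod 5; (4|5)=+1, (1|5)=+1; (−1)^{0·1·2}·(+1)^1·(+1)^0 = +1.
v=3: a=3^1·(≡2), b=3^5·(≡1) mod 3; (2|3)=-1, (1|3)=+1; (−1)^{1·5·1}·(-1)^5·(+1)^1 = +1.
v=∞: -21 < 0 and -105 < 0  ⇒  (a,b)_∞ = -1.
v=41: a=41^0·(≡20), b=41^-2·(≡39) mod 41; (20|41)=+1, (39|41)=+1; (−1)^{0·-2·20}·(+1)^-2·(+1)^0 = +1.
(-21, -105 / ℚ) ramifies at {2, ∞}: a division algebra.

[2, inf]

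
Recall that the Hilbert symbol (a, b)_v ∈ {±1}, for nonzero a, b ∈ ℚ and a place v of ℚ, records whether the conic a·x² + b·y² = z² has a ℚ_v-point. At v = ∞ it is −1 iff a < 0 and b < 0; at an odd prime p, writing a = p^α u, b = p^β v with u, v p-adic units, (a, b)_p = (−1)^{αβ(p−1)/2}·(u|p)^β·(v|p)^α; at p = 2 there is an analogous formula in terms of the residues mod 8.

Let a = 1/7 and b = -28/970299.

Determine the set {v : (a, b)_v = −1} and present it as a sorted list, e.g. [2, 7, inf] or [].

Mod squares: a ≡ 7, b ≡ -77. Check v ∈ {∞, 2, 3, 7, 11}.
v=11: a=11^0·(≡8), b=11^-3·(≡9) mod 11; (8|11)=-1, (9|11)=+1; (−1)^{0·-3·5}·(-1)^-3·(+1)^0 = -1.
v=3: a=3^0·(≡1), b=3^-6·(≡1) mod 3; (1|3)=+1, (1|3)=+1; (−1)^{0·-6·1}·(+1)^-6·(+1)^0 = +1.
v=7: a=7^-1·(≡1), b=7^1·(≡3) mod 7; (1|7)=+1, (3|7)=-1; (−1)^{-1·1·3}·(+1)^1·(-1)^-1 = +1.
v=2: v_2(a)=0, v_2(b)=2; units ≡ 7, 3 (mod 8); ε·ε+αω+βω = 1·1+0·1+2·0 ≡ 1  ⇒  (a,b)_2 = -1.
v=∞: 7 > 0 and -77 < 0  ⇒  (a,b)_∞ = +1.
Ram(7, -77) = {2, 11}; no ℚ_2-point on the conic.

[2, 11]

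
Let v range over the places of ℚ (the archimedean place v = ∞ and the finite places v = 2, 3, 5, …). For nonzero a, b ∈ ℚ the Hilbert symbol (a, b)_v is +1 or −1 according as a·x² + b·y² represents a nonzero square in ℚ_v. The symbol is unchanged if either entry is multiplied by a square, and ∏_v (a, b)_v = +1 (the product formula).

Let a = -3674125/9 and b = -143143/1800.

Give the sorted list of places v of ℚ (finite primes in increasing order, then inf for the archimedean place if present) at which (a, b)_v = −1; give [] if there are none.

Mod squares: a ≡ -146965, b ≡ -14. Check v ∈ {∞, 2, 3, 5, 7, 11, 13, 17, 19}.
v=17: a=17^1·(≡9), b=17^0·(≡10) mod 17; (9|17)=+1, (10|17)=-1; (−1)^{1·0·8}·(+1)^0·(-1)^1 = -1.
v=2: v_2(a)=0, v_2(b)=-3; units ≡ 3, 1 (mod 8); ε·ε+αω+βω = 1·0+0·0+-3·1 ≡ 1  ⇒  (a,b)_2 = -1.
v=13: a=13^1·(≡11), b=13^2·(≡4) mod 13; (11|13)=-1, (4|13)=+1; (−1)^{1·2·6}·(-1)^2·(+1)^1 = +1.
v=11: a=11^0·(≡2), b=11^2·(≡7) mod 11; (2|11)=-1, (7|11)=-1; (−1)^{0·2·5}·(-1)^2·(-1)^0 = +1.
v=∞: -146965 < 0 and -14 < 0  ⇒  (a,b)_∞ = -1.
v=19: a=19^1·(≡5), b=19^0·(≡7) mod 19; (5|19)=+1, (7|19)=+1; (−1)^{1·0·9}·(+1)^0·(+1)^1 = +1.
v=5: a=5^3·(≡3), b=5^-2·(≡1) mod 5; (3|5)=-1, (1|5)=+1; (−1)^{3·-2·2}·(-1)^-2·(+1)^3 = +1.
v=3: a=3^-2·(≡2), b=3^-2·(≡1) mod 3; (2|3)=-1, (1|3)=+1; (−1)^{-2·-2·1}·(-1)^-2·(+1)^-2 = +1.
v=7: a=7^1·(≡3), b=7^1·(≡5) mod 7; (3|7)=-1, (5|7)=-1; (−1)^{1·1·3}·(-1)^1·(-1)^1 = -1.
|Ram(-146965, -14)| = 4, even; anisotropic at {2, 7, 17, ∞}.

[2, 7, 17, inf]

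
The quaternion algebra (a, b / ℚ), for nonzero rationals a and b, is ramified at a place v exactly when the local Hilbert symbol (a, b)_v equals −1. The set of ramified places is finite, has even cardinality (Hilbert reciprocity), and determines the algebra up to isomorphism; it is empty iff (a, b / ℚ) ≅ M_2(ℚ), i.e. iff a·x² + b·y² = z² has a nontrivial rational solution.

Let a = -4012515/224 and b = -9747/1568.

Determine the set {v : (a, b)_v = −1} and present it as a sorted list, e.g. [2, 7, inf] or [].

[3, 13, 19, inf]

Mod squares: a ≡ -17290, b ≡ -6. Check v ∈ {∞, 2, 3, 5, 7, 13, 19}.
v=13: a=13^1·(≡10), b=13^0·(≡2) mod 13; (10|13)=+1, (2|13)=-1; (−1)^{1·0·6}·(+1)^0·(-1)^1 = -1.
v=2: v_2(a)=-5, v_2(b)=-5; units ≡ 3, 5 (mod 8); ε·ε+αω+βω = 1·0+-5·1+-5·1 ≡ 0  ⇒  (a,b)_2 = +1.
v=∞: -17290 < 0 and -6 < 0  ⇒  (a,b)_∞ = -1.
v=3: a=3^2·(≡2), b=3^3·(≡1) mod 3; (2|3)=-1, (1|3)=+1; (−1)^{2·3·1}·(-1)^3·(+1)^2 = -1.
v=5: a=5^1·(≡3), b=5^0·(≡1) mod 5; (3|5)=-1, (1|5)=+1; (−1)^{1·0·2}·(-1)^0·(+1)^1 = +1.
v=19: a=19^3·(≡18), b=19^2·(≡3) mod 19; (18|19)=-1, (3|19)=-1; (−1)^{3·2·9}·(-1)^2·(-1)^3 = -1.
v=7: a=7^-1·(≡1), b=7^-2·(≡1) mod 7; (1|7)=+1, (1|7)=+1; (−1)^{-1·-2·3}·(+1)^-2·(+1)^-1 = +1.
Ram(-17290, -6) = {3, 13, 19, ∞}; no ℚ_3-point on the conic.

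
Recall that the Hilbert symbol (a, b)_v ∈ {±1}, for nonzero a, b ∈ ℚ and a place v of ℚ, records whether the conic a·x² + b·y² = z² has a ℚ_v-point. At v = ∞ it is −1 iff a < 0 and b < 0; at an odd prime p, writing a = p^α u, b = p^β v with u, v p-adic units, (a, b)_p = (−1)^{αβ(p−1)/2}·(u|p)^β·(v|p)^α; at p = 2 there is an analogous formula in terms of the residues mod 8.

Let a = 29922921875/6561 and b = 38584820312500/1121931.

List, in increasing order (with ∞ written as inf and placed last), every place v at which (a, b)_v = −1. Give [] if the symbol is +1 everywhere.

Mod squares: a ≡ 323, b ≡ 1615. Check v ∈ {∞, 2, 3, 5, 7, 11, 17, 19}.
v=11: a=11^2·(≡9), b=11^2·(≡4) mod 11; (9|11)=+1, (4|11)=+1; (−1)^{2·2·5}·(+1)^2·(+1)^2 = +1.
v=17: a=17^1·(≡16), b=17^1·(≡7) mod 17; (16|17)=+1, (7|17)=-1; (−1)^{1·1·8}·(+1)^1·(-1)^1 = -1.
v=∞: 323 > 0 and 1615 > 0  ⇒  (a,b)_∞ = +1.
v=7: a=7^2·(≡1), b=7^4·(≡3) mod 7; (1|7)=+1, (3|7)=-1; (−1)^{2·4·3}·(+1)^4·(-1)^2 = +1.
v=5: a=5^6·(≡2), b=5^9·(≡3) mod 5; (2|5)=-1, (3|5)=-1; (−1)^{6·9·2}·(-1)^9·(-1)^6 = -1.
v=19: a=19^1·(≡4), b=19^-1·(≡4) mod 19; (4|19)=+1, (4|19)=+1; (−1)^{1·-1·9}·(+1)^-1·(+1)^1 = -1.
v=3: a=3^-8·(≡2), b=3^-10·(≡1) mod 3; (2|3)=-1, (1|3)=+1; (−1)^{-8·-10·1}·(-1)^-10·(+1)^-8 = +1.
v=2: v_2(a)=0, v_2(b)=2; units ≡ 3, 7 (mod 8); ε·ε+αω+βω = 1·1+0·0+2·1 ≡ 1  ⇒  (a,b)_2 = -1.
|Ram(323, 1615)| = 4, even; anisotropic at {2, 5, 17, 19}.

[2, 5, 17, 19]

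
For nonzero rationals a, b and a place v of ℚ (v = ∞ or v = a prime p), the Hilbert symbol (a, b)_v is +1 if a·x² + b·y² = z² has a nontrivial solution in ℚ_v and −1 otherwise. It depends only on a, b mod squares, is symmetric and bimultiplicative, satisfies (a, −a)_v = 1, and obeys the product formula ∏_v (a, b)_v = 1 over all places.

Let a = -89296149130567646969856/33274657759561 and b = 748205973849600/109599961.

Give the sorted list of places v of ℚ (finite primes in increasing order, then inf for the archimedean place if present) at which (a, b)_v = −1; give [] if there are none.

(a, b) ≡ (-759, 6) mod (ℚ^×)²; places V = {2, 3, 5, 7, 11, 17, 19, 23, 29, ∞}.
(a,b)_∞: sgn(-759)=−, sgn(6)=+, so +1.
(a,b)_5: α=0, u≡4; β=2, v≡4 (mod 5); (4|5)=+1, (4|5)=+1; sign (−1)^0·+1^2·+1^0 = +1.
(a,b)_3: α=1, u≡2; β=3, v≡2 (mod 3); (2|3)=-1, (2|3)=-1; sign (−1)^1·-1^3·-1^1 = -1.
(a,b)_29: α=-4, u≡6; β=-2, v≡7 (mod 29); (6|29)=+1, (7|29)=+1; sign (−1)^0·+1^-2·+1^-4 = +1.
(a,b)_7: α=4, u≡1; β=2, v≡3 (mod 7); (1|7)=+1, (3|7)=-1; sign (−1)^0·+1^2·-1^4 = +1.
(a,b)_17: α=6, u≡3; β=4, v≡12 (mod 17); (3|17)=-1, (12|17)=-1; sign (−1)^0·-1^4·-1^6 = +1.
(a,b)_2: α=24, β=9; u≡1, v≡3 (mod 8); ε(u)ε(v)=0·1, αω(v)=24·1, βω(u)=9·0; sum ≡ 0  ⇒  +1.
(a,b)_23: α=1, u≡13; β=2, v≡3 (mod 23); (13|23)=+1, (3|23)=+1; sign (−1)^0·+1^2·+1^1 = +1.
(a,b)_11: α=3, u≡8; β=0, v≡10 (mod 11); (8|11)=-1, (10|11)=-1; sign (−1)^0·-1^0·-1^3 = -1.
(a,b)_19: α=-6, u≡17; β=-4, v≡11 (mod 19); (17|19)=+1, (11|19)=+1; sign (−1)^0·+1^-4·+1^-6 = +1.
Ram(-759, 6) = {3, 11}; no ℚ_3-point on the conic.

[3, 11]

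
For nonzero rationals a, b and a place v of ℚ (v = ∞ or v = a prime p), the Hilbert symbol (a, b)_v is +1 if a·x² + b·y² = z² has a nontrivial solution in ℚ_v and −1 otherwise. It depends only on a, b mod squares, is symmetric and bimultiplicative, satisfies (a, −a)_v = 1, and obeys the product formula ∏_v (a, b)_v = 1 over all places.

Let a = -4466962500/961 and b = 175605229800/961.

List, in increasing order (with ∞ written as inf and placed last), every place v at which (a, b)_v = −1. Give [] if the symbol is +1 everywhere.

(a, b) ≡ (-36465, 2618) mod (ℚ^×)²; places V = {2, 3, 5, 7, 11, 13, 17, 31, ∞}.
(a,b)_3: α=1, u≡1; β=4, v≡2 (mod 3); (1|3)=+1, (2|3)=-1; sign (−1)^0·+1^4·-1^1 = -1.
(a,b)_31: α=-2, u≡15; β=-2, v≡8 (mod 31); (15|31)=-1, (8|31)=+1; sign (−1)^0·-1^-2·+1^-2 = +1.
(a,b)_2: α=2, β=3; u≡7, v≡5 (mod 8); ε(u)ε(v)=1·0, αω(v)=2·1, βω(u)=3·0; sum ≡ 0  ⇒  +1.
(a,b)_5: α=5, u≡2; β=2, v≡2 (mod 5); (2|5)=-1, (2|5)=-1; sign (−1)^0·-1^2·-1^5 = -1.
(a,b)_∞: sgn(-36465)=−, sgn(2618)=+, so +1.
(a,b)_7: α=2, u≡6; β=3, v≡5 (mod 7); (6|7)=-1, (5|7)=-1; sign (−1)^0·-1^3·-1^2 = -1.
(a,b)_13: α=1, u≡10; β=2, v≡2 (mod 13); (10|13)=+1, (2|13)=-1; sign (−1)^0·+1^2·-1^1 = -1.
(a,b)_17: α=1, u≡12; β=1, v≡15 (mod 17); (12|17)=-1, (15|17)=+1; sign (−1)^0·-1^1·+1^1 = -1.
(a,b)_11: α=1, u≡7; β=1, v≡8 (mod 11); (7|11)=-1, (8|11)=-1; sign (−1)^1·-1^1·-1^1 = -1.
(-36465, 2618 / ℚ) ramifies at {3, 5, 7, 11, 13, 17}: a division algebra.

[3, 5, 7, 11, 13, 17]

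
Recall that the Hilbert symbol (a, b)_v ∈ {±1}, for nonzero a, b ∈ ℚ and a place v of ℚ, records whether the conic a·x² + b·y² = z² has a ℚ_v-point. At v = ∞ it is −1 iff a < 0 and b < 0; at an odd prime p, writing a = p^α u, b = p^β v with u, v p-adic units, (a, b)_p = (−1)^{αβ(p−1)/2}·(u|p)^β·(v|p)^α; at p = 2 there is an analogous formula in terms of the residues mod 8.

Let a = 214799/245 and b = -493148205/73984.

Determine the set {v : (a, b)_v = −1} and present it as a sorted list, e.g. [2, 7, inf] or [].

(a, b) ≡ (6355, -205) mod (ℚ^×)²; places V = {2, 3, 5, 7, 11, 13, 17, 31, 41, 47, ∞}.
(a,b)_∞: sgn(6355)=+, sgn(-205)=−, so +1.
(a,b)_5: α=-1, u≡1; β=1, v≡1 (mod 5); (1|5)=+1, (1|5)=+1; sign (−1)^0·+1^1·+1^-1 = +1.
(a,b)_31: α=1, u≡5; β=0, v≡11 (mod 31); (5|31)=+1, (11|31)=-1; sign (−1)^0·+1^0·-1^1 = -1.
(a,b)_11: α=0, u≡8; β=2, v≡3 (mod 11); (8|11)=-1, (3|11)=+1; sign (−1)^0·-1^2·+1^0 = +1.
(a,b)_13: α=2, u≡8; β=0, v≡9 (mod 13); (8|13)=-1, (9|13)=+1; sign (−1)^0·-1^0·+1^2 = +1.
(a,b)_17: α=0, u≡3; β=-2, v≡1 (mod 17); (3|17)=-1, (1|17)=+1; sign (−1)^0·-1^-2·+1^0 = +1.
(a,b)_41: α=1, u≡9; β=1, v≡39 (mod 41); (9|41)=+1, (39|41)=+1; sign (−1)^0·+1^1·+1^1 = +1.
(a,b)_47: α=0, u≡15; β=2, v≡40 (mod 47); (15|47)=-1, (40|47)=-1; sign (−1)^0·-1^2·-1^0 = +1.
(a,b)_2: α=0, β=-8; u≡3, v≡3 (mod 8); ε(u)ε(v)=1·1, αω(v)=0·1, βω(u)=-8·1; sum ≡ 1  ⇒  -1.
(a,b)_3: α=0, u≡1; β=2, v≡2 (mod 3); (1|3)=+1, (2|3)=-1; sign (−1)^0·+1^2·-1^0 = +1.
(a,b)_7: α=-2, u≡5; β=0, v≡3 (mod 7); (5|7)=-1, (3|7)=-1; sign (−1)^0·-1^0·-1^-2 = +1.
|Ram(6355, -205)| = 2, even; anisotropic at {2, 31}.

[2, 31]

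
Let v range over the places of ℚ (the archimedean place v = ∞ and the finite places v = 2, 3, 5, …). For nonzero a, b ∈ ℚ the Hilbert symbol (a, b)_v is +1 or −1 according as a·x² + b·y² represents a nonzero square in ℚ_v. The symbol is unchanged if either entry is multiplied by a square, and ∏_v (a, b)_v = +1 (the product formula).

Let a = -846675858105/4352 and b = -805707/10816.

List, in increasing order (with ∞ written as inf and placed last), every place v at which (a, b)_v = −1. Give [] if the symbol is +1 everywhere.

[5, 7, 11, inf]

(a, b) ≡ (-17651865, -203) mod (ℚ^×)²; places V = {2, 3, 5, 7, 11, 13, 17, 29, 31, 43, ∞}.
(a,b)_5: α=1, u≡2; β=0, v≡3 (mod 5); (2|5)=-1, (3|5)=-1; sign (−1)^0·-1^0·-1^1 = -1.
(a,b)_11: α=1, u≡1; β=0, v≡7 (mod 11); (1|11)=+1, (7|11)=-1; sign (−1)^0·+1^0·-1^1 = -1.
(a,b)_31: α=1, u≡11; β=0, v≡16 (mod 31); (11|31)=-1, (16|31)=+1; sign (−1)^0·-1^0·+1^1 = +1.
(a,b)_2: α=-8, β=-6; u≡7, v≡5 (mod 8); ε(u)ε(v)=1·0, αω(v)=-8·1, βω(u)=-6·0; sum ≡ 0  ⇒  +1.
(a,b)_13: α=0, u≡4; β=-2, v≡6 (mod 13); (4|13)=+1, (6|13)=-1; sign (−1)^0·+1^-2·-1^0 = +1.
(a,b)_17: α=-1, u≡9; β=0, v≡2 (mod 17); (9|17)=+1, (2|17)=+1; sign (−1)^0·+1^0·+1^-1 = +1.
(a,b)_29: α=1, u≡22; β=1, v≡1 (mod 29); (22|29)=+1, (1|29)=+1; sign (−1)^0·+1^1·+1^1 = +1.
(a,b)_3: α=3, u≡2; β=4, v≡1 (mod 3); (2|3)=-1, (1|3)=+1; sign (−1)^0·-1^4·+1^3 = +1.
(a,b)_7: α=3, u≡5; β=3, v≡3 (mod 7); (5|7)=-1, (3|7)=-1; sign (−1)^1·-1^3·-1^3 = -1.
(a,b)_∞: sgn(-17651865)=−, sgn(-203)=−, so -1.
(a,b)_43: α=2, u≡28; β=0, v≡18 (mod 43); (28|43)=-1, (18|43)=-1; sign (−1)^0·-1^0·-1^2 = +1.
|Ram(-17651865, -203)| = 4, even; anisotropic at {5, 7, 11, ∞}.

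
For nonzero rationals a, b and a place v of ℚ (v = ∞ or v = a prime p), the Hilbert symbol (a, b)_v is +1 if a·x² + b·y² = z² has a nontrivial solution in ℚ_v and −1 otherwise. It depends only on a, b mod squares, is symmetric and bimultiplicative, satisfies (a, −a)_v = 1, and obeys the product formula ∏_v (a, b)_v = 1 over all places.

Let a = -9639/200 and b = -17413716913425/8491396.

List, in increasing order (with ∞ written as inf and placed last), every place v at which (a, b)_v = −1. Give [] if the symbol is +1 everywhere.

Mod squares: a ≡ -238, b ≡ -17. Check v ∈ {∞, 2, 3, 5, 7, 17, 31, 47}.
v=31: a=31^0·(≡9), b=31^-2·(≡4) mod 31; (9|31)=+1, (4|31)=+1; (−1)^{0·-2·15}·(+1)^-2·(+1)^0 = +1.
v=3: a=3^4·(≡2), b=3^10·(≡1) mod 3; (2|3)=-1, (1|3)=+1; (−1)^{4·10·1}·(-1)^10·(+1)^4 = +1.
v=∞: -238 < 0 and -17 < 0  ⇒  (a,b)_∞ = -1.
v=47: a=47^0·(≡31), b=47^-2·(≡20) mod 47; (31|47)=-1, (20|47)=-1; (−1)^{0·-2·23}·(-1)^-2·(-1)^0 = +1.
v=17: a=17^1·(≡10), b=17^3·(≡9) mod 17; (10|17)=-1, (9|17)=+1; (−1)^{1·3·8}·(-1)^3·(+1)^1 = -1.
v=7: a=7^1·(≡4), b=7^4·(≡4) mod 7; (4|7)=+1, (4|7)=+1; (−1)^{1·4·3}·(+1)^4·(+1)^1 = +1.
v=5: a=5^-2·(≡2), b=5^2·(≡3) mod 5; (2|5)=-1, (3|5)=-1; (−1)^{-2·2·2}·(-1)^2·(-1)^-2 = +1.
v=2: v_2(a)=-3, v_2(b)=-2; units ≡ 1, 7 (mod 8); ε·ε+αω+βω = 0·1+-3·0+-2·0 ≡ 0  ⇒  (a,b)_2 = +1.
Ram(-238, -17) = {17, ∞}; no ℚ_17-point on the conic.

[17, inf]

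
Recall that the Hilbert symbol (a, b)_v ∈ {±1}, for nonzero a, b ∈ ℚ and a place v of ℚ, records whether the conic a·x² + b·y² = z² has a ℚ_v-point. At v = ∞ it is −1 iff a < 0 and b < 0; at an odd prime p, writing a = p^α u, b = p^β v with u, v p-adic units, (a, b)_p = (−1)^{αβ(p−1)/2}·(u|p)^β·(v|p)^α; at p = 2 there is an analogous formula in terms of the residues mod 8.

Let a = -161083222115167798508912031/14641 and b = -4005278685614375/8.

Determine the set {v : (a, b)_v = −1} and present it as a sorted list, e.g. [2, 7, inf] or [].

[41, inf]

Mod squares: a ≡ -14911, b ≡ -57646. Check v ∈ {∞, 2, 3, 5, 7, 11, 13, 17, 19, 31, 37, 41}.
v=2: v_2(a)=0, v_2(b)=-3; units ≡ 1, 1 (mod 8); ε·ε+αω+βω = 0·0+0·0+-3·0 ≡ 0  ⇒  (a,b)_2 = +1.
v=37: a=37^5·(≡34), b=37^3·(≡16) mod 37; (34|37)=+1, (16|37)=+1; (−1)^{5·3·18}·(+1)^3·(+1)^5 = +1.
v=41: a=41^2·(≡22), b=41^1·(≡24) mod 41; (22|41)=-1, (24|41)=-1; (−1)^{2·1·20}·(-1)^1·(-1)^2 = -1.
v=19: a=19^2·(≡6), b=19^1·(≡7) mod 19; (6|19)=+1, (7|19)=+1; (−1)^{2·1·9}·(+1)^1·(+1)^2 = +1.
v=11: a=11^-4·(≡5), b=11^0·(≡5) mod 11; (5|11)=+1, (5|11)=+1; (−1)^{-4·0·5}·(+1)^0·(+1)^-4 = +1.
v=31: a=31^1·(≡17), b=31^2·(≡4) mod 31; (17|31)=-1, (4|31)=+1; (−1)^{1·2·15}·(-1)^2·(+1)^1 = +1.
v=∞: -14911 < 0 and -57646 < 0  ⇒  (a,b)_∞ = -1.
v=5: a=5^0·(≡4), b=5^4·(≡4) mod 5; (4|5)=+1, (4|5)=+1; (−1)^{0·4·2}·(+1)^4·(+1)^0 = +1.
v=13: a=13^3·(≡4), b=13^2·(≡1) mod 13; (4|13)=+1, (1|13)=+1; (−1)^{3·2·6}·(+1)^2·(+1)^3 = +1.
v=7: a=7^4·(≡5), b=7^0·(≡6) mod 7; (5|7)=-1, (6|7)=-1; (−1)^{4·0·3}·(-1)^0·(-1)^4 = +1.
v=3: a=3^4·(≡2), b=3^0·(≡2) mod 3; (2|3)=-1, (2|3)=-1; (−1)^{4·0·1}·(-1)^0·(-1)^4 = +1.
v=17: a=17^2·(≡16), b=17^0·(≡16) mod 17; (16|17)=+1, (16|17)=+1; (−1)^{2·0·8}·(+1)^0·(+1)^2 = +1.
(-14911, -57646 / ℚ) ramifies at {41, ∞}: a division algebra.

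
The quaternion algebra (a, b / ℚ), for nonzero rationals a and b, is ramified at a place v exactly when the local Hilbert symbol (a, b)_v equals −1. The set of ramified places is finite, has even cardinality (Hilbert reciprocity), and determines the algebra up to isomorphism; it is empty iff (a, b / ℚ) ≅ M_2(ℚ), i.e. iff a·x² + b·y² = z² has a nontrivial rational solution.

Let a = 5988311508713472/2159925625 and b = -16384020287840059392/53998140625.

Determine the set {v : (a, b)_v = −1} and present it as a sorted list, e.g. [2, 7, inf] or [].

(a, b) ≡ (86802, -1649238) mod (ℚ^×)²; places V = {2, 3, 5, 11, 13, 17, 19, 23, 37, ∞}.
(a,b)_5: α=-4, u≡2; β=-6, v≡3 (mod 5); (2|5)=-1, (3|5)=-1; sign (−1)^0·-1^-6·-1^-4 = +1.
(a,b)_37: α=1, u≡20; β=1, v≡9 (mod 37); (20|37)=-1, (9|37)=+1; sign (−1)^0·-1^1·+1^1 = -1.
(a,b)_2: α=19, β=23; u≡1, v≡5 (mod 8); ε(u)ε(v)=0·0, αω(v)=19·1, βω(u)=23·0; sum ≡ 1  ⇒  -1.
(a,b)_11: α=-2, u≡4; β=-2, v≡4 (mod 11); (4|11)=+1, (4|11)=+1; sign (−1)^0·+1^-2·+1^-2 = +1.
(a,b)_19: α=2, u≡13; β=3, v≡11 (mod 19); (13|19)=-1, (11|19)=+1; sign (−1)^0·-1^3·+1^2 = -1.
(a,b)_∞: sgn(86802)=+, sgn(-1649238)=−, so +1.
(a,b)_13: α=-4, u≡4; β=-4, v≡11 (mod 13); (4|13)=+1, (11|13)=-1; sign (−1)^0·+1^-4·-1^-4 = +1.
(a,b)_23: α=1, u≡12; β=1, v≡6 (mod 23); (12|23)=+1, (6|23)=+1; sign (−1)^1·+1^1·+1^1 = -1.
(a,b)_3: α=7, u≡2; β=9, v≡1 (mod 3); (2|3)=-1, (1|3)=+1; sign (−1)^1·-1^9·+1^7 = +1.
(a,b)_17: α=1, u≡7; β=1, v≡3 (mod 17); (7|17)=-1, (3|17)=-1; sign (−1)^0·-1^1·-1^1 = +1.
|Ram(86802, -1649238)| = 4, even; anisotropic at {2, 19, 23, 37}.

[2, 19, 23, 37]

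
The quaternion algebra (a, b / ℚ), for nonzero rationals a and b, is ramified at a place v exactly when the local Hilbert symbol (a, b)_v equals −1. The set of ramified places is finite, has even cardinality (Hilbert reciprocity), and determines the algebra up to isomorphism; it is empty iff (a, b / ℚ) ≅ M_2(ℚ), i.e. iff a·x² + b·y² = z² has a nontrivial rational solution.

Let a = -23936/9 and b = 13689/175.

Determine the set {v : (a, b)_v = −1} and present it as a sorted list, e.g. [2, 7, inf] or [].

[11, 17]

Mod squares: a ≡ -374, b ≡ 7. Check v ∈ {∞, 2, 3, 5, 7, 11, 13, 17}.
v=17: a=17^1·(≡6), b=17^0·(≡11) mod 17; (6|17)=-1, (11|17)=-1; (−1)^{1·0·8}·(-1)^0·(-1)^1 = -1.
v=∞: -374 < 0 and 7 > 0  ⇒  (a,b)_∞ = +1.
v=2: v_2(a)=7, v_2(b)=0; units ≡ 5, 7 (mod 8); ε·ε+αω+βω = 0·1+7·0+0·1 ≡ 0  ⇒  (a,b)_2 = +1.
v=3: a=3^-2·(≡1), b=3^4·(≡1) mod 3; (1|3)=+1, (1|3)=+1; (−1)^{-2·4·1}·(+1)^4·(+1)^-2 = +1.
v=5: a=5^0·(≡1), b=5^-2·(≡2) mod 5; (1|5)=+1, (2|5)=-1; (−1)^{0·-2·2}·(+1)^-2·(-1)^0 = +1.
v=7: a=7^0·(≡2), b=7^-1·(≡1) mod 7; (2|7)=+1, (1|7)=+1; (−1)^{0·-1·3}·(+1)^-1·(+1)^0 = +1.
v=13: a=13^0·(≡4), b=13^2·(≡7) mod 13; (4|13)=+1, (7|13)=-1; (−1)^{0·2·6}·(+1)^2·(-1)^0 = +1.
v=11: a=11^1·(≡10), b=11^0·(≡6) mod 11; (10|11)=-1, (6|11)=-1; (−1)^{1·0·5}·(-1)^0·(-1)^1 = -1.
|Ram(-374, 7)| = 2, even; anisotropic at {11, 17}.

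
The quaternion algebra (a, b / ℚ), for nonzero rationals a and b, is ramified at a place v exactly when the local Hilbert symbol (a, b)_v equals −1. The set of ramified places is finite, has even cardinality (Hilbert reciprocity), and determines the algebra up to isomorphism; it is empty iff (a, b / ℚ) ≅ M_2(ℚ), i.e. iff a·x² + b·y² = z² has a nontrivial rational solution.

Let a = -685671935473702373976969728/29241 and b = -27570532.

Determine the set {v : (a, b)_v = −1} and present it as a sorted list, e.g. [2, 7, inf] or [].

[2, 17, 29, inf]

Mod squares: a ≡ -19778, b ≡ -6892633. Check v ∈ {∞, 2, 3, 7, 11, 17, 19, 23, 29, 31, 37, 41, 53}.
v=37: a=37^2·(≡17), b=37^0·(≡18) mod 37; (17|37)=-1, (18|37)=-1; (−1)^{2·0·18}·(-1)^0·(-1)^2 = +1.
v=3: a=3^-4·(≡1), b=3^0·(≡2) mod 3; (1|3)=+1, (2|3)=-1; (−1)^{-4·0·1}·(+1)^0·(-1)^-4 = +1.
v=29: a=29^3·(≡2), b=29^1·(≡28) mod 29; (2|29)=-1, (28|29)=+1; (−1)^{3·1·14}·(-1)^1·(+1)^3 = -1.
v=7: a=7^2·(≡1), b=7^0·(≡4) mod 7; (1|7)=+1, (4|7)=+1; (−1)^{2·0·3}·(+1)^0·(+1)^2 = +1.
v=∞: -19778 < 0 and -6892633 < 0  ⇒  (a,b)_∞ = -1.
v=53: a=53^2·(≡49), b=53^0·(≡15) mod 53; (49|53)=+1, (15|53)=+1; (−1)^{2·0·26}·(+1)^0·(+1)^2 = +1.
v=19: a=19^-2·(≡11), b=19^0·(≡7) mod 19; (11|19)=+1, (7|19)=+1; (−1)^{-2·0·9}·(+1)^0·(+1)^-2 = +1.
v=31: a=31^3·(≡13), b=31^1·(≡18) mod 31; (13|31)=-1, (18|31)=+1; (−1)^{3·1·15}·(-1)^1·(+1)^3 = +1.
v=11: a=11^1·(≡2), b=11^1·(≡4) mod 11; (2|11)=-1, (4|11)=+1; (−1)^{1·1·5}·(-1)^1·(+1)^1 = +1.
v=41: a=41^2·(≡37), b=41^1·(≡30) mod 41; (37|41)=+1, (30|41)=-1; (−1)^{2·1·20}·(+1)^1·(-1)^2 = +1.
v=23: a=23^2·(≡4), b=23^0·(≡5) mod 23; (4|23)=+1, (5|23)=-1; (−1)^{2·0·11}·(+1)^0·(-1)^2 = +1.
v=2: v_2(a)=9, v_2(b)=2; units ≡ 7, 7 (mod 8); ε·ε+αω+βω = 1·1+9·0+2·0 ≡ 1  ⇒  (a,b)_2 = -1.
v=17: a=17^0·(≡11), b=17^1·(≡4) mod 17; (11|17)=-1, (4|17)=+1; (−1)^{0·1·8}·(-1)^1·(+1)^0 = -1.
|Ram(-19778, -6892633)| = 4, even; anisotropic at {2, 17, 29, ∞}.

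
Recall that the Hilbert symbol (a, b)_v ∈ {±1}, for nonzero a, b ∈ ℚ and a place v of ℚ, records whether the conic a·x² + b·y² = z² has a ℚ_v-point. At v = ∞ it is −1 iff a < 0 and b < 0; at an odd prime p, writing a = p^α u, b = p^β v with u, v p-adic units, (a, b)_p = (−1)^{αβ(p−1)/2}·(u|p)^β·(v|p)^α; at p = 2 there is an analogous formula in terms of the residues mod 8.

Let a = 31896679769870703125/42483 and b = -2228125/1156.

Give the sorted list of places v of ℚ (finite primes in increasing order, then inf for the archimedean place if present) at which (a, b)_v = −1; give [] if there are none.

[2, 3, 5, 31]

(a, b) ≡ (2967, -3565) mod (ℚ^×)²; places V = {2, 3, 5, 7, 13, 17, 23, 31, 43, ∞}.
(a,b)_7: α=-2, u≡5; β=0, v≡3 (mod 7); (5|7)=-1, (3|7)=-1; sign (−1)^0·-1^0·-1^-2 = +1.
(a,b)_23: α=3, u≡7; β=1, v≡4 (mod 23); (7|23)=-1, (4|23)=+1; sign (−1)^1·-1^1·+1^3 = +1.
(a,b)_13: α=2, u≡4; β=0, v≡3 (mod 13); (4|13)=+1, (3|13)=+1; sign (−1)^0·+1^0·+1^2 = +1.
(a,b)_43: α=1, u≡37; β=0, v≡16 (mod 43); (37|43)=-1, (16|43)=+1; sign (−1)^0·-1^0·+1^1 = +1.
(a,b)_17: α=-2, u≡4; β=-2, v≡12 (mod 17); (4|17)=+1, (12|17)=-1; sign (−1)^0·+1^-2·-1^-2 = +1.
(a,b)_31: α=4, u≡3; β=1, v≡5 (mod 31); (3|31)=-1, (5|31)=+1; sign (−1)^0·-1^1·+1^4 = -1.
(a,b)_3: α=-1, u≡2; β=0, v≡2 (mod 3); (2|3)=-1, (2|3)=-1; sign (−1)^0·-1^0·-1^-1 = -1.
(a,b)_5: α=8, u≡3; β=5, v≡2 (mod 5); (3|5)=-1, (2|5)=-1; sign (−1)^0·-1^5·-1^8 = -1.
(a,b)_∞: sgn(2967)=+, sgn(-3565)=−, so +1.
(a,b)_2: α=0, β=-2; u≡7, v≡3 (mod 8); ε(u)ε(v)=1·1, αω(v)=0·1, βω(u)=-2·0; sum ≡ 1  ⇒  -1.
Ram(2967, -3565) = {2, 3, 5, 31}; no ℚ_2-point on the conic.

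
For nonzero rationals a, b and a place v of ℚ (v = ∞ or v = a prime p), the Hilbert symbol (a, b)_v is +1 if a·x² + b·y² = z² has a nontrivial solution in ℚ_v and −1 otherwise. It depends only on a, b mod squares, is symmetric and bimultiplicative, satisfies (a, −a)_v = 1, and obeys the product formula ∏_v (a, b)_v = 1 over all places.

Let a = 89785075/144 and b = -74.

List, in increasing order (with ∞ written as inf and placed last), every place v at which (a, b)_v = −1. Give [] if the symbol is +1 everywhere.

[37, 43]

(a, b) ≡ (43, -74) mod (ℚ^×)²; places V = {2, 3, 5, 17, 37, 43, ∞}.
(a,b)_3: α=-2, u≡1; β=0, v≡1 (mod 3); (1|3)=+1, (1|3)=+1; sign (−1)^0·+1^0·+1^-2 = +1.
(a,b)_17: α=4, u≡9; β=0, v≡11 (mod 17); (9|17)=+1, (11|17)=-1; sign (−1)^0·+1^0·-1^4 = +1.
(a,b)_5: α=2, u≡2; β=0, v≡1 (mod 5); (2|5)=-1, (1|5)=+1; sign (−1)^0·-1^0·+1^2 = +1.
(a,b)_43: α=1, u≡25; β=0, v≡12 (mod 43); (25|43)=+1, (12|43)=-1; sign (−1)^0·+1^0·-1^1 = -1.
(a,b)_∞: sgn(43)=+, sgn(-74)=−, so +1.
(a,b)_37: α=0, u≡31; β=1, v≡35 (mod 37); (31|37)=-1, (35|37)=-1; sign (−1)^0·-1^1·-1^0 = -1.
(a,b)_2: α=-4, β=1; u≡3, v≡3 (mod 8); ε(u)ε(v)=1·1, αω(v)=-4·1, βω(u)=1·1; sum ≡ 0  ⇒  +1.
Ram(43, -74) = {37, 43}; no ℚ_37-point on the conic.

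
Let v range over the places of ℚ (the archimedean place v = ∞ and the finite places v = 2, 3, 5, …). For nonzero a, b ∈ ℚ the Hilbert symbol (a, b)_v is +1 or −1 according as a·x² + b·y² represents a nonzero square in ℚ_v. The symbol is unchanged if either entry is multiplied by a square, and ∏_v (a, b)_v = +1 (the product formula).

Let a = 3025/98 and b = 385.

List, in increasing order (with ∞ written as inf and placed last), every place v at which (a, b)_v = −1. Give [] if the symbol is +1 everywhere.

(a, b) ≡ (2, 385) mod (ℚ^×)²; places V = {2, 5, 7, 11, ∞}.
(a,b)_5: α=2, u≡2; β=1, v≡2 (mod 5); (2|5)=-1, (2|5)=-1; sign (−1)^0·-1^1·-1^2 = -1.
(a,b)_11: α=2, u≡8; β=1, v≡2 (mod 11); (8|11)=-1, (2|11)=-1; sign (−1)^0·-1^1·-1^2 = -1.
(a,b)_∞: sgn(2)=+, sgn(385)=+, so +1.
(a,b)_2: α=-1, β=0; u≡1, v≡1 (mod 8); ε(u)ε(v)=0·0, αω(v)=-1·0, βω(u)=0·0; sum ≡ 0  ⇒  +1.
(a,b)_7: α=-2, u≡4; β=1, v≡6 (mod 7); (4|7)=+1, (6|7)=-1; sign (−1)^0·+1^1·-1^-2 = +1.
|Ram(2, 385)| = 2, even; anisotropic at {5, 11}.

[5, 11]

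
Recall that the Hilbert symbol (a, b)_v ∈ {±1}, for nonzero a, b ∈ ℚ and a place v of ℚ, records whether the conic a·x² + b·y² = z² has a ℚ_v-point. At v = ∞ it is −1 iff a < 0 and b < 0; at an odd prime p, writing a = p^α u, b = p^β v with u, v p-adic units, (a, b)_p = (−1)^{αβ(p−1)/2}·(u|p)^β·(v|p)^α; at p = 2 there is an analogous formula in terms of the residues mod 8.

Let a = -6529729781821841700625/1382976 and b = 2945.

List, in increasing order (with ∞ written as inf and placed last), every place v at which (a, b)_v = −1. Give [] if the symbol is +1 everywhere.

[13, 31, 37, 41]

Mod squares: a ≡ -336854401, b ≡ 2945. Check v ∈ {∞, 2, 3, 5, 7, 13, 19, 23, 29, 31, 37, 41}.
v=2: v_2(a)=-6, v_2(b)=0; units ≡ 7, 1 (mod 8); ε·ε+αω+βω = 1·0+-6·0+0·0 ≡ 0  ⇒  (a,b)_2 = +1.
v=37: a=37^1·(≡28), b=37^0·(≡22) mod 37; (28|37)=+1, (22|37)=-1; (−1)^{1·0·18}·(+1)^0·(-1)^1 = -1.
v=23: a=23^2·(≡17), b=23^0·(≡1) mod 23; (17|23)=-1, (1|23)=+1; (−1)^{2·0·11}·(-1)^0·(+1)^2 = +1.
v=3: a=3^-2·(≡2), b=3^0·(≡2) mod 3; (2|3)=-1, (2|3)=-1; (−1)^{-2·0·1}·(-1)^0·(-1)^-2 = +1.
v=19: a=19^3·(≡11), b=19^1·(≡3) mod 19; (11|19)=+1, (3|19)=-1; (−1)^{3·1·9}·(+1)^1·(-1)^3 = +1.
v=∞: -336854401 < 0 and 2945 > 0  ⇒  (a,b)_∞ = +1.
v=5: a=5^4·(≡4), b=5^1·(≡4) mod 5; (4|5)=+1, (4|5)=+1; (−1)^{4·1·2}·(+1)^1·(+1)^4 = +1.
v=7: a=7^-4·(≡6), b=7^0·(≡5) mod 7; (6|7)=-1, (5|7)=-1; (−1)^{-4·0·3}·(-1)^0·(-1)^-4 = +1.
v=31: a=31^3·(≡10), b=31^1·(≡2) mod 31; (10|31)=+1, (2|31)=+1; (−1)^{3·1·15}·(+1)^1·(+1)^3 = -1.
v=29: a=29^1·(≡16), b=29^0·(≡16) mod 29; (16|29)=+1, (16|29)=+1; (−1)^{1·0·14}·(+1)^0·(+1)^1 = +1.
v=41: a=41^1·(≡6), b=41^0·(≡34) mod 41; (6|41)=-1, (34|41)=-1; (−1)^{1·0·20}·(-1)^0·(-1)^1 = -1.
v=13: a=13^3·(≡10), b=13^0·(≡7) mod 13; (10|13)=+1, (7|13)=-1; (−1)^{3·0·6}·(+1)^0·(-1)^3 = -1.
Ram(-336854401, 2945) = {13, 31, 37, 41}; no ℚ_13-point on the conic.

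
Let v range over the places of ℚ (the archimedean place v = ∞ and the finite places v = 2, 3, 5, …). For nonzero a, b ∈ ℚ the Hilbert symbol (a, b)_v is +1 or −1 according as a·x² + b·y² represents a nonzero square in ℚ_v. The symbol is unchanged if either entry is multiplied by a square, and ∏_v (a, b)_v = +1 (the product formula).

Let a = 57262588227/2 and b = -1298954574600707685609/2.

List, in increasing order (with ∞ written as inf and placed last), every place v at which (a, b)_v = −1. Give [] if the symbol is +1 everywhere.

[13, 23]

Mod squares: a ≡ 34086, b ≡ -2. Check v ∈ {∞, 2, 3, 13, 19, 23, 43, 47}.
v=∞: 34086 > 0 and -2 < 0  ⇒  (a,b)_∞ = +1.
v=13: a=13^3·(≡9), b=13^2·(≡7) mod 13; (9|13)=+1, (7|13)=-1; (−1)^{3·2·6}·(+1)^2·(-1)^3 = -1.
v=23: a=23^1·(≡19), b=23^2·(≡22) mod 23; (19|23)=-1, (22|23)=-1; (−1)^{1·2·11}·(-1)^2·(-1)^1 = -1.
v=43: a=43^0·(≡28), b=43^2·(≡1) mod 43; (28|43)=-1, (1|43)=+1; (−1)^{0·2·21}·(-1)^2·(+1)^0 = +1.
v=2: v_2(a)=-1, v_2(b)=-1; units ≡ 3, 7 (mod 8); ε·ε+αω+βω = 1·1+-1·0+-1·1 ≡ 0  ⇒  (a,b)_2 = +1.
v=3: a=3^3·(≡1), b=3^6·(≡1) mod 3; (1|3)=+1, (1|3)=+1; (−1)^{3·6·1}·(+1)^6·(+1)^3 = +1.
v=19: a=19^1·(≡10), b=19^0·(≡1) mod 19; (10|19)=-1, (1|19)=+1; (−1)^{1·0·9}·(-1)^0·(+1)^1 = +1.
v=47: a=47^2·(≡35), b=47^6·(≡19) mod 47; (35|47)=-1, (19|47)=-1; (−1)^{2·6·23}·(-1)^6·(-1)^2 = +1.
(34086, -2 / ℚ) ramifies at {13, 23}: a division algebra.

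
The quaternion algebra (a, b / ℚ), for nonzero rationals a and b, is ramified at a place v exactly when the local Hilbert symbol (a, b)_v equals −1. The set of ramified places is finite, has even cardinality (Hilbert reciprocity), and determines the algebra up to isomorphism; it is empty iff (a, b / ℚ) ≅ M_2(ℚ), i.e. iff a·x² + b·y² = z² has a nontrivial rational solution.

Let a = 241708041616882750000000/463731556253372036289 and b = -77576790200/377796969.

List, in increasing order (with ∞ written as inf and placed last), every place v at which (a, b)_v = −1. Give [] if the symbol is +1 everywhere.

[5, 43]

(a, b) ≡ (910, -1118) mod (ℚ^×)²; places V = {2, 3, 5, 7, 11, 13, 17, 19, 31, 43, ∞}.
(a,b)_43: α=2, u≡7; β=1, v≡40 (mod 43); (7|43)=-1, (40|43)=+1; sign (−1)^0·-1^1·+1^2 = -1.
(a,b)_7: α=7, u≡2; β=4, v≡2 (mod 7); (2|7)=+1, (2|7)=+1; sign (−1)^0·+1^4·+1^7 = +1.
(a,b)_11: α=-4, u≡8; β=-2, v≡5 (mod 11); (8|11)=-1, (5|11)=+1; sign (−1)^0·-1^-2·+1^-4 = +1.
(a,b)_5: α=9, u≡2; β=2, v≡3 (mod 5); (2|5)=-1, (3|5)=-1; sign (−1)^0·-1^2·-1^9 = -1.
(a,b)_3: α=-6, u≡1; β=-2, v≡1 (mod 3); (1|3)=+1, (1|3)=+1; sign (−1)^0·+1^-2·+1^-6 = +1.
(a,b)_17: α=2, u≡9; β=2, v≡1 (mod 17); (9|17)=+1, (1|17)=+1; sign (−1)^0·+1^2·+1^2 = +1.
(a,b)_31: α=-4, u≡23; β=-2, v≡22 (mod 31); (23|31)=-1, (22|31)=-1; sign (−1)^0·-1^-2·-1^-4 = +1.
(a,b)_2: α=7, β=3; u≡7, v≡1 (mod 8); ε(u)ε(v)=1·0, αω(v)=7·0, βω(u)=3·0; sum ≡ 0  ⇒  +1.
(a,b)_13: α=3, u≡11; β=1, v≡8 (mod 13); (11|13)=-1, (8|13)=-1; sign (−1)^0·-1^1·-1^3 = +1.
(a,b)_∞: sgn(910)=+, sgn(-1118)=−, so +1.
(a,b)_19: α=-6, u≡4; β=-2, v≡15 (mod 19); (4|19)=+1, (15|19)=-1; sign (−1)^0·+1^-2·-1^-6 = +1.
|Ram(910, -1118)| = 2, even; anisotropic at {5, 43}.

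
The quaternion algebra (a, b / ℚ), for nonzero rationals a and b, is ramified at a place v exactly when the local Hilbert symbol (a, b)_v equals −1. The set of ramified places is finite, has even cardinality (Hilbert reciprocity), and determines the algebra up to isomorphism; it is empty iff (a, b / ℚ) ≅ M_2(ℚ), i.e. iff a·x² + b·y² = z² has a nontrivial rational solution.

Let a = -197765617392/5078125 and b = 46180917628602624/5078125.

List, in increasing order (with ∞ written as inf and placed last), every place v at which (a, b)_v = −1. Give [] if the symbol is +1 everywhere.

[13, 37]

Mod squares: a ≡ -91, b ≡ 124104253. Check v ∈ {∞, 2, 3, 5, 7, 13, 23, 29, 31, 37, 41}.
v=41: a=41^0·(≡40), b=41^1·(≡12) mod 41; (40|41)=+1, (12|41)=-1; (−1)^{0·1·20}·(+1)^1·(-1)^0 = +1.
v=13: a=13^-1·(≡8), b=13^-1·(≡10) mod 13; (8|13)=-1, (10|13)=+1; (−1)^{-1·-1·6}·(-1)^-1·(+1)^-1 = -1.
v=2: v_2(a)=4, v_2(b)=8; units ≡ 5, 5 (mod 8); ε·ε+αω+βω = 0·0+4·1+8·1 ≡ 0  ⇒  (a,b)_2 = +1.
v=7: a=7^3·(≡1), b=7^3·(≡3) mod 7; (1|7)=+1, (3|7)=-1; (−1)^{3·3·3}·(+1)^3·(-1)^3 = +1.
v=5: a=5^-8·(≡1), b=5^-8·(≡3) mod 5; (1|5)=+1, (3|5)=-1; (−1)^{-8·-8·2}·(+1)^-8·(-1)^-8 = +1.
v=∞: -91 < 0 and 124104253 > 0  ⇒  (a,b)_∞ = +1.
v=3: a=3^4·(≡2), b=3^6·(≡1) mod 3; (2|3)=-1, (1|3)=+1; (−1)^{4·6·1}·(-1)^6·(+1)^4 = +1.
v=37: a=37^0·(≡6), b=37^1·(≡35) mod 37; (6|37)=-1, (35|37)=-1; (−1)^{0·1·18}·(-1)^1·(-1)^0 = -1.
v=23: a=23^2·(≡1), b=23^2·(≡8) mod 23; (1|23)=+1, (8|23)=+1; (−1)^{2·2·11}·(+1)^2·(+1)^2 = +1.
v=29: a=29^2·(≡16), b=29^1·(≡27) mod 29; (16|29)=+1, (27|29)=-1; (−1)^{2·1·14}·(+1)^1·(-1)^2 = +1.
v=31: a=31^0·(≡25), b=31^1·(≡27) mod 31; (25|31)=+1, (27|31)=-1; (−1)^{0·1·15}·(+1)^1·(-1)^0 = +1.
|Ram(-91, 124104253)| = 2, even; anisotropic at {13, 37}.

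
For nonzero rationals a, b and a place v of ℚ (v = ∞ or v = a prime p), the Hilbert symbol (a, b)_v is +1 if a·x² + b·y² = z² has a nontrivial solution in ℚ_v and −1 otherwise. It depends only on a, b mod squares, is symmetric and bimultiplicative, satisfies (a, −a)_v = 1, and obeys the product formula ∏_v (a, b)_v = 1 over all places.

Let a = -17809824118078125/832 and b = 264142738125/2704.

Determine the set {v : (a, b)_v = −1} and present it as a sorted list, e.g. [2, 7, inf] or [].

Mod squares: a ≡ -3733377089, b ≡ 958341. Check v ∈ {∞, 2, 3, 5, 7, 13, 17, 19, 23, 29, 31, 43}.
v=5: a=5^6·(≡4), b=5^4·(≡4) mod 5; (4|5)=+1, (4|5)=+1; (−1)^{6·4·2}·(+1)^4·(+1)^6 = +1.
v=29: a=29^1·(≡6), b=29^0·(≡9) mod 29; (6|29)=+1, (9|29)=+1; (−1)^{1·0·14}·(+1)^0·(+1)^1 = +1.
v=13: a=13^-1·(≡3), b=13^-2·(≡2) mod 13; (3|13)=+1, (2|13)=-1; (−1)^{-1·-2·6}·(+1)^-2·(-1)^-1 = -1.
v=43: a=43^1·(≡33), b=43^1·(≡13) mod 43; (33|43)=-1, (13|43)=+1; (−1)^{1·1·21}·(-1)^1·(+1)^1 = +1.
v=23: a=23^1·(≡18), b=23^1·(≡19) mod 23; (18|23)=+1, (19|23)=-1; (−1)^{1·1·11}·(+1)^1·(-1)^1 = +1.
v=3: a=3^4·(≡1), b=3^3·(≡1) mod 3; (1|3)=+1, (1|3)=+1; (−1)^{4·3·1}·(+1)^3·(+1)^4 = +1.
v=17: a=17^1·(≡12), b=17^1·(≡4) mod 17; (12|17)=-1, (4|17)=+1; (−1)^{1·1·8}·(-1)^1·(+1)^1 = -1.
v=31: a=31^1·(≡28), b=31^0·(≡4) mod 31; (28|31)=+1, (4|31)=+1; (−1)^{1·0·15}·(+1)^0·(+1)^1 = +1.
v=2: v_2(a)=-6, v_2(b)=-4; units ≡ 7, 5 (mod 8); ε·ε+αω+βω = 1·0+-6·1+-4·0 ≡ 0  ⇒  (a,b)_2 = +1.
v=7: a=7^2·(≡3), b=7^2·(≡5) mod 7; (3|7)=-1, (5|7)=-1; (−1)^{2·2·3}·(-1)^2·(-1)^2 = +1.
v=19: a=19^1·(≡4), b=19^1·(≡8) mod 19; (4|19)=+1, (8|19)=-1; (−1)^{1·1·9}·(+1)^1·(-1)^1 = +1.
v=∞: -3733377089 < 0 and 958341 > 0  ⇒  (a,b)_∞ = +1.
(-3733377089, 958341 / ℚ) ramifies at {13, 17}: a division algebra.

[13, 17]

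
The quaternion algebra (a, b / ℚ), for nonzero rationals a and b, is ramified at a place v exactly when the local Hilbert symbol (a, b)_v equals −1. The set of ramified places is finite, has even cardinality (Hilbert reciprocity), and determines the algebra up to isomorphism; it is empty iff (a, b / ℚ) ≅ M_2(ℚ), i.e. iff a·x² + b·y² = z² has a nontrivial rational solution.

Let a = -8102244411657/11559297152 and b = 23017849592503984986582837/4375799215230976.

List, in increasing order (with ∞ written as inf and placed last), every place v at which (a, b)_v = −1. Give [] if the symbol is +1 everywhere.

(a, b) ≡ (-14674, 103037) mod (ℚ^×)²; places V = {2, 3, 11, 13, 17, 19, 23, 29, 43, 53, ∞}.
(a,b)_∞: sgn(-14674)=−, sgn(103037)=+, so +1.
(a,b)_3: α=2, u≡2; β=6, v≡2 (mod 3); (2|3)=-1, (2|3)=-1; sign (−1)^0·-1^6·-1^2 = +1.
(a,b)_29: α=1, u≡28; β=3, v≡14 (mod 29); (28|29)=+1, (14|29)=-1; sign (−1)^0·+1^3·-1^1 = -1.
(a,b)_2: α=-7, β=-12; u≡7, v≡5 (mod 8); ε(u)ε(v)=1·0, αω(v)=-7·1, βω(u)=-12·0; sum ≡ 1  ⇒  -1.
(a,b)_53: α=2, u≡7; β=0, v≡35 (mod 53); (7|53)=+1, (35|53)=-1; sign (−1)^0·+1^0·-1^2 = +1.
(a,b)_13: α=-2, u≡9; β=-2, v≡9 (mod 13); (9|13)=+1, (9|13)=+1; sign (−1)^0·+1^-2·+1^-2 = +1.
(a,b)_11: α=3, u≡6; β=5, v≡10 (mod 11); (6|11)=-1, (10|11)=-1; sign (−1)^1·-1^5·-1^3 = -1.
(a,b)_43: α=-2, u≡5; β=-6, v≡10 (mod 43); (5|43)=-1, (10|43)=+1; sign (−1)^0·-1^-6·+1^-2 = +1.
(a,b)_19: α=2, u≡14; β=7, v≡3 (mod 19); (14|19)=-1, (3|19)=-1; sign (−1)^0·-1^7·-1^2 = -1.
(a,b)_17: α=-2, u≡5; β=1, v≡13 (mod 17); (5|17)=-1, (13|17)=+1; sign (−1)^0·-1^1·+1^-2 = -1.
(a,b)_23: α=1, u≡2; β=2, v≡20 (mod 23); (2|23)=+1, (20|23)=-1; sign (−1)^0·+1^2·-1^1 = -1.
(-14674, 103037 / ℚ) ramifies at {2, 11, 17, 19, 23, 29}: a division algebra.

[2, 11, 17, 19, 23, 29]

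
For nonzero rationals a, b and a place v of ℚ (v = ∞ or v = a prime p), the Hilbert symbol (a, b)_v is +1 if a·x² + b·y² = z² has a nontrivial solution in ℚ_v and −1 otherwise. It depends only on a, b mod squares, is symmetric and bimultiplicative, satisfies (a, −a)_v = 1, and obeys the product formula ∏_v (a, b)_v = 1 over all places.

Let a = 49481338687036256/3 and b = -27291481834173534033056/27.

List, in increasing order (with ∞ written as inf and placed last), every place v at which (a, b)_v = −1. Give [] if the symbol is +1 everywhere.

[7, 11, 17, 19, 23, 29]

(a, b) ≡ (30498, -99533742) mod (ℚ^×)²; places V = {2, 3, 7, 11, 13, 17, 19, 23, 29, ∞}.
(a,b)_19: α=2, u≡10; β=3, v≡16 (mod 19); (10|19)=-1, (16|19)=+1; sign (−1)^0·-1^3·+1^2 = -1.
(a,b)_17: α=1, u≡8; β=1, v≡3 (mod 17); (8|17)=+1, (3|17)=-1; sign (−1)^0·+1^1·-1^1 = -1.
(a,b)_∞: sgn(30498)=+, sgn(-99533742)=−, so +1.
(a,b)_7: α=2, u≡6; β=3, v≡4 (mod 7); (6|7)=-1, (4|7)=+1; sign (−1)^0·-1^3·+1^2 = -1.
(a,b)_11: α=2, u≡8; β=3, v≡1 (mod 11); (8|11)=-1, (1|11)=+1; sign (−1)^0·-1^3·+1^2 = -1.
(a,b)_2: α=5, β=5; u≡1, v≡1 (mod 8); ε(u)ε(v)=0·0, αω(v)=5·0, βω(u)=5·0; sum ≡ 0  ⇒  +1.
(a,b)_29: α=2, u≡26; β=3, v≡8 (mod 29); (26|29)=-1, (8|29)=-1; sign (−1)^0·-1^3·-1^2 = -1.
(a,b)_13: α=3, u≡11; β=4, v≡9 (mod 13); (11|13)=-1, (9|13)=+1; sign (−1)^0·-1^4·+1^3 = +1.
(a,b)_3: α=-1, u≡2; β=-3, v≡1 (mod 3); (2|3)=-1, (1|3)=+1; sign (−1)^1·-1^-3·+1^-1 = +1.
(a,b)_23: α=1, u≡22; β=1, v≡14 (mod 23); (22|23)=-1, (14|23)=-1; sign (−1)^1·-1^1·-1^1 = -1.
|Ram(30498, -99533742)| = 6, even; anisotropic at {7, 11, 17, 19, 23, 29}.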